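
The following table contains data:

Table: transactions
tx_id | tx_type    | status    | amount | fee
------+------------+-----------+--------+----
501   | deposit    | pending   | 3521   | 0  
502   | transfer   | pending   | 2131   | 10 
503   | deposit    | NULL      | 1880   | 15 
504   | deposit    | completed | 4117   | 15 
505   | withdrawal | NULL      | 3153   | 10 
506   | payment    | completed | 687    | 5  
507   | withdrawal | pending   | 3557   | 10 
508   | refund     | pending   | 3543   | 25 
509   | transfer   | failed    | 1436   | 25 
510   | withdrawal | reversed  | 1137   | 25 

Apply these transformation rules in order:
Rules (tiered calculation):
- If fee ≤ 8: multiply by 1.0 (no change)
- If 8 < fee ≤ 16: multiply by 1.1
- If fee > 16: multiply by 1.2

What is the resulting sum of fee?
161.0

Step 1: Tier 1 (fee ≤ 8): 2 records, sum = 5 × 1.0 = 5.0
Step 2: Tier 2 (8 < fee ≤ 16): 5 records, sum = 60 × 1.1 = 66.0
Step 3: Tier 3 (fee > 16): 3 records, sum = 75 × 1.2 = 90.0
Step 4: Final sum = 5.0 + 66.0 + 90.0 = 161.0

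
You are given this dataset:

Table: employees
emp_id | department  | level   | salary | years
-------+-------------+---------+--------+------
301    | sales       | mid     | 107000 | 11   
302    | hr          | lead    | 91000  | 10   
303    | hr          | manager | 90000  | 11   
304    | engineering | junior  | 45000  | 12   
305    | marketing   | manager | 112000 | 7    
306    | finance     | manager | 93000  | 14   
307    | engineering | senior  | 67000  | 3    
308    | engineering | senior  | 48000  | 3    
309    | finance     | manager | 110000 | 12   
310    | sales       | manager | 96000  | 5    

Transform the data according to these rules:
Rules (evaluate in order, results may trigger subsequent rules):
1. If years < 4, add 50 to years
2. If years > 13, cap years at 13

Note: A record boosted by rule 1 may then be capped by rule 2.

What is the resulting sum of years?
107

Step 1: Apply rule 1 to records with years < 4
  - 2 records get bonus of 50
  - Of these, 2 records then exceed 13 and get capped
Step 2: Apply rule 2 to records with years > 13
  - 1 records (original) are capped
Step 3: Calculate final sum = 107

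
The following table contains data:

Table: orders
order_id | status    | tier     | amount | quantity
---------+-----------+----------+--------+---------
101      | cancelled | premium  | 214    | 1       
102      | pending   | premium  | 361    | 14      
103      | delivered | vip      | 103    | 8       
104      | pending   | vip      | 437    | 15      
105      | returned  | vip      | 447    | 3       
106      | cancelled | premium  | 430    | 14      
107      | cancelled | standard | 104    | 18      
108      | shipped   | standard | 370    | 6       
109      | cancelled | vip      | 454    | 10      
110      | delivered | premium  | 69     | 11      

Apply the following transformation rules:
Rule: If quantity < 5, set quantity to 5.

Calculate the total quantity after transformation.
106

Step 1: 2 records have quantity < 5
Step 2: These records originally summed to 4
Step 3: After setting to minimum: 2 × 5 = 10
Step 4: Unaffected records sum: 96
Step 5: Final sum = 10 + 96 = 106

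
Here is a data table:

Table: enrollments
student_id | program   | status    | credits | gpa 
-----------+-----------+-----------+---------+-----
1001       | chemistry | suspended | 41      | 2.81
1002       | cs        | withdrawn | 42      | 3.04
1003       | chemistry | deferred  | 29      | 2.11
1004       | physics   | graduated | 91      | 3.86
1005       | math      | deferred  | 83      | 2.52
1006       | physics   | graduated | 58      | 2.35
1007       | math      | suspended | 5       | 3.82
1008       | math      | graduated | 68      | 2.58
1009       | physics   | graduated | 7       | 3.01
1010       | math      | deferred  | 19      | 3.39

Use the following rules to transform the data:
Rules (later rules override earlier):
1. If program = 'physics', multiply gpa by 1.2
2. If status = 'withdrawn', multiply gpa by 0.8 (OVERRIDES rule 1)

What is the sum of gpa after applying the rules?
30.73

Step 1: Rule 2 takes priority for records with status = 'withdrawn'
  - 1 records: 3.04 × 0.8 = 2.43
Step 2: Rule 1 applies to remaining records with program = 'physics'
  - 3 records: 9.22 × 1.2 = 11.06
Step 3: Other records unchanged: 17.23
Step 4: Final sum = 2.43 + 11.06 + 17.23 = 30.73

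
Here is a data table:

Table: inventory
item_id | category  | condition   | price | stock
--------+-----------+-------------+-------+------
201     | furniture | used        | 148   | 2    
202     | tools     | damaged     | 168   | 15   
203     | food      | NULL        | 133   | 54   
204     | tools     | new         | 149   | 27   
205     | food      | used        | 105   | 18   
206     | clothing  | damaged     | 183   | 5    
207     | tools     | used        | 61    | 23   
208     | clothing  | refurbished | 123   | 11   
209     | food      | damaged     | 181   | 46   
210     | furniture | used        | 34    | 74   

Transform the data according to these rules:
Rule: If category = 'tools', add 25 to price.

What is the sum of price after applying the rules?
1360

Step 1: Count records where category = 'tools': 3
Step 2: Total bonus added: 3 × 25 = 75
Step 3: Original sum of price: 1285
Step 4: Final sum = 1285 + 75 = 1360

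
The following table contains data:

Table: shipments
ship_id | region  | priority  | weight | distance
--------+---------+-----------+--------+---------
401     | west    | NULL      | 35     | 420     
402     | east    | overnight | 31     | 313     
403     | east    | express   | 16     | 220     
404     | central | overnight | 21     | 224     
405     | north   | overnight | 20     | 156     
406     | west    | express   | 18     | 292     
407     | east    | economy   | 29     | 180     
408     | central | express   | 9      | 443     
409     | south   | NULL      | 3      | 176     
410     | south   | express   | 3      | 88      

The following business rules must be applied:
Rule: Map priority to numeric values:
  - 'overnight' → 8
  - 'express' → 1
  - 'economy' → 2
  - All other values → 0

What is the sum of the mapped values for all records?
30

Step 1: Apply mapping to each record
Step 2: Count by status:
  'overnight': 3 records × 8 = 24
  'express': 4 records × 1 = 4
  'economy': 1 records × 2 = 2
Step 3: Sum all mapped values = 30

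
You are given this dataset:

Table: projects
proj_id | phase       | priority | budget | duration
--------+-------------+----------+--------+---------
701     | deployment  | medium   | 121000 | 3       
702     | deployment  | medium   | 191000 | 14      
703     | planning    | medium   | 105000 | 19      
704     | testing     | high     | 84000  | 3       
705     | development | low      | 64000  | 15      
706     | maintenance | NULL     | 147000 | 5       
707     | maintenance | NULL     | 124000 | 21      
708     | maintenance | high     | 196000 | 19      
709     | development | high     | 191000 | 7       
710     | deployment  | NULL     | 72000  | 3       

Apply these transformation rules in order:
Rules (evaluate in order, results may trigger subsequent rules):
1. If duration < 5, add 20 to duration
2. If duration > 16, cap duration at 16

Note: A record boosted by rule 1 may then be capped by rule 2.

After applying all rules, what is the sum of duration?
137

Step 1: Apply rule 1 to records with duration < 5
  - 3 records get bonus of 20
  - Of these, 3 records then exceed 16 and get capped
Step 2: Apply rule 2 to records with duration > 16
  - 3 records (original) are capped
Step 3: Calculate final sum = 137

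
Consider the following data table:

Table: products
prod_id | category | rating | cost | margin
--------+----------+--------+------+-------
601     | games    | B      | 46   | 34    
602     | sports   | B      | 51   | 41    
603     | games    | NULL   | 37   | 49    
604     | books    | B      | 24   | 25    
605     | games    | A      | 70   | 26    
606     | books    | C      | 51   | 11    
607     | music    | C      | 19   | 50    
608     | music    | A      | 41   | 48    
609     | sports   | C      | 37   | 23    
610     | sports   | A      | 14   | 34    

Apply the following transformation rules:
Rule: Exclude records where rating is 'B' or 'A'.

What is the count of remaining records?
4

Step 1: Count records to exclude
  - 3 (B) + 3 (A) = 6 records
Step 2: Total records: 10
Step 3: Remaining = 10 - 6 = 4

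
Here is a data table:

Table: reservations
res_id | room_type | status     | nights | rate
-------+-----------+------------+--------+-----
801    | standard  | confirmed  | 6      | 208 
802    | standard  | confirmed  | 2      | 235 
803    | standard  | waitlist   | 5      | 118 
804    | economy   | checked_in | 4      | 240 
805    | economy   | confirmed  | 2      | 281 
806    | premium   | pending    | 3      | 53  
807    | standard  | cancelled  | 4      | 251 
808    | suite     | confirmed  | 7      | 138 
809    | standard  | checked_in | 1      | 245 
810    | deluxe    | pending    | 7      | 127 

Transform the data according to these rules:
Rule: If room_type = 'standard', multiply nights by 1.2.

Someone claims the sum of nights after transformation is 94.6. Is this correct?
No, the correct result is 44.6.

Step 1: Calculate the correct sum after transformation
Step 2: Apply multiplier 1.2 to records where room_type = 'standard'
Step 3: Correct result = 44.6
Step 4: Claimed result = 94.6
Step 5: 44.6 ≠ 94.6
Conclusion: The claimed result is incorrect. The correct answer is 44.6.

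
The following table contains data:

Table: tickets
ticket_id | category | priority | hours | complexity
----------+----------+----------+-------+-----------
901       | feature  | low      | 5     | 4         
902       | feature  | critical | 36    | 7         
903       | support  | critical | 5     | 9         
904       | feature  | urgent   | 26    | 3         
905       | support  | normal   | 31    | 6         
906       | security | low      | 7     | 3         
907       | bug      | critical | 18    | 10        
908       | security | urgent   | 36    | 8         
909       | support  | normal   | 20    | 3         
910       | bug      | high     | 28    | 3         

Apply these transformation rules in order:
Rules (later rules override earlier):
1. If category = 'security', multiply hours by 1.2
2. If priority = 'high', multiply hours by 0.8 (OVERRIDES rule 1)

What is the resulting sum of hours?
215.0

Step 1: Rule 2 takes priority for records with priority = 'high'
  - 1 records: 28 × 0.8 = 22.4
Step 2: Rule 1 applies to remaining records with category = 'security'
  - 2 records: 43 × 1.2 = 51.6
Step 3: Other records unchanged: 141
Step 4: Final sum = 22.4 + 51.6 + 141 = 215.0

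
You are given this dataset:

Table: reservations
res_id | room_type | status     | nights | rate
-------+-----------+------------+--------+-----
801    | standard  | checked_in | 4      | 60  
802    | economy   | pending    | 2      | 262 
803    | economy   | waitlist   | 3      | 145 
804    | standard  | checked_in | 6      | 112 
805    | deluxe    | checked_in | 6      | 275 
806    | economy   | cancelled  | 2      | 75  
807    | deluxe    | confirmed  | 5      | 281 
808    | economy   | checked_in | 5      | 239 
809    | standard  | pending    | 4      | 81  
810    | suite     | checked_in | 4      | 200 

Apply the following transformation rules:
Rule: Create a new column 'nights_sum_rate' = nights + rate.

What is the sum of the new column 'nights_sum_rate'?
1771

Step 1: For each record, compute nights + rate
Example calculations:
  4 + 60 = 64
  2 + 262 = 264
  3 + 145 = 148
  ...
Step 2: Sum all derived values
Step 3: Total = 1771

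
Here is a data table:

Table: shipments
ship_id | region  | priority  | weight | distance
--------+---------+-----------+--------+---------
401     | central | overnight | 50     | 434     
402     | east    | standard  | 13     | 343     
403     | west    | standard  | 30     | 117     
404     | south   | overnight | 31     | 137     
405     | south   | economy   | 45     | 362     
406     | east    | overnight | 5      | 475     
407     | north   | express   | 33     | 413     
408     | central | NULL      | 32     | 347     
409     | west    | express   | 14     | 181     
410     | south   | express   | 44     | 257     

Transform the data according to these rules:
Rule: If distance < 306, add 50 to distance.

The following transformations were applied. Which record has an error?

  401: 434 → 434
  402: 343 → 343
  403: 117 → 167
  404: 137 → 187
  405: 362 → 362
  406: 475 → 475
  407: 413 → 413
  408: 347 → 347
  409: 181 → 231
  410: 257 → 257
Record 410 has an error. The correct transformed value should be 307, not 257.

Step 1: Check each record against the rule
Step 2: Record 410 has distance = 257
Step 3: Since 257 < 306, the bonus should have been applied
Step 4: Correct value = 307, but claimed value = 257
Conclusion: Record 410 has the error.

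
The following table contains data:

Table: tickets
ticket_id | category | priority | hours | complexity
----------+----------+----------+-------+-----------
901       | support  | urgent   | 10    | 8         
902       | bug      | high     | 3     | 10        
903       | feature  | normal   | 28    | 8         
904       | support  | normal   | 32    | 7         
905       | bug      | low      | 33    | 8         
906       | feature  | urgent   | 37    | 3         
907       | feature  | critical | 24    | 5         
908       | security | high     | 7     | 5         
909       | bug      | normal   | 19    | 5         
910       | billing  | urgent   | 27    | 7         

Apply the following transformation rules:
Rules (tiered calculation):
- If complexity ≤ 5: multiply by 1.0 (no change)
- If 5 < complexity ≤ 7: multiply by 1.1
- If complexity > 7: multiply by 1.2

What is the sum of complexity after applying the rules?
74.2

Step 1: Tier 1 (complexity ≤ 5): 4 records, sum = 18 × 1.0 = 18.0
Step 2: Tier 2 (5 < complexity ≤ 7): 2 records, sum = 14 × 1.1 = 15.4
Step 3: Tier 3 (complexity > 7): 4 records, sum = 34 × 1.2 = 40.8
Step 4: Final sum = 18.0 + 15.4 + 40.8 = 74.2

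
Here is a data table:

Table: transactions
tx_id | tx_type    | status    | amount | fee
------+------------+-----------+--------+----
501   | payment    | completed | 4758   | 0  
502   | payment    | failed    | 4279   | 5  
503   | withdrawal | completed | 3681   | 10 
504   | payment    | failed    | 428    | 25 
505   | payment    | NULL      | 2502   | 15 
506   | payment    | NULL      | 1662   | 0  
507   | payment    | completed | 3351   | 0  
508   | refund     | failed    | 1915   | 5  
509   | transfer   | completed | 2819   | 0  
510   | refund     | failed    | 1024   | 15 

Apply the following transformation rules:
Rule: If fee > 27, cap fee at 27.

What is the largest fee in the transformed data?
25

Step 1: Original maximum fee = 25
Step 2: Check cap of 27 against maximum
Step 3: No records exceed the cap (max 25 <= cap 27), so no capping applies
Step 4: Maximum after transformation = 25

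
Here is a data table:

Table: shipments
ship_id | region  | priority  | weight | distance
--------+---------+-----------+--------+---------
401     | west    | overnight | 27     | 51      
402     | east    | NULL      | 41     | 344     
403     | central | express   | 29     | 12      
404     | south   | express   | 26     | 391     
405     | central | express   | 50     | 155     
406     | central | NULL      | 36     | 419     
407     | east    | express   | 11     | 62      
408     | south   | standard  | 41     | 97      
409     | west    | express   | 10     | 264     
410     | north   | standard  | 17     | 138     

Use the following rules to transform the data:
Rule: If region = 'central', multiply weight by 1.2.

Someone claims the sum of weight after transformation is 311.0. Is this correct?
Yes, the result is correct.

Step 1: Calculate the correct sum after transformation
Step 2: Apply multiplier 1.2 to records where region = 'central'
Step 3: Correct result = 311.0
Step 4: Claimed result = 311.0
Step 5: 311.0 = 311.0 ✓
Conclusion: The claimed result is correct.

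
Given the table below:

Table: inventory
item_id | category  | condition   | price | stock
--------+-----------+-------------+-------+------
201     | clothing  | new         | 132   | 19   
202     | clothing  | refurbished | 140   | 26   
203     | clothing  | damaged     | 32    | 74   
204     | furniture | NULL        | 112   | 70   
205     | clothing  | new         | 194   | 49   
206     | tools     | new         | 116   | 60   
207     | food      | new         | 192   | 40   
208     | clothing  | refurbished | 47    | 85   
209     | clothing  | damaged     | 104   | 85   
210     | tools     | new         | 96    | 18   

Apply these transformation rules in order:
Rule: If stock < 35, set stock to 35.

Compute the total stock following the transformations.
568

Step 1: 3 records have stock < 35
Step 2: These records originally summed to 63
Step 3: After setting to minimum: 3 × 35 = 105
Step 4: Unaffected records sum: 463
Step 5: Final sum = 105 + 463 = 568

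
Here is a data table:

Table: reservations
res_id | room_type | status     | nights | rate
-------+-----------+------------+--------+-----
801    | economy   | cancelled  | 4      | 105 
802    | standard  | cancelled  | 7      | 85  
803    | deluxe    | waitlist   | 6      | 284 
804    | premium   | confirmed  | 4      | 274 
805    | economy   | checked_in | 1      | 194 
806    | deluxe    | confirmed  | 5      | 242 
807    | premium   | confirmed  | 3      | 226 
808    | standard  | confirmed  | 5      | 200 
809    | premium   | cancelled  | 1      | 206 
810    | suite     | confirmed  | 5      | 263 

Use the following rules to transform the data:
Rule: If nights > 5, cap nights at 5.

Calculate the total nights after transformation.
38

Step 1: 2 records have nights > 5
Step 2: These records originally summed to 13
Step 3: After capping: 2 × 5 = 10
Step 4: Unaffected records sum: 28
Step 5: Final sum = 10 + 28 = 38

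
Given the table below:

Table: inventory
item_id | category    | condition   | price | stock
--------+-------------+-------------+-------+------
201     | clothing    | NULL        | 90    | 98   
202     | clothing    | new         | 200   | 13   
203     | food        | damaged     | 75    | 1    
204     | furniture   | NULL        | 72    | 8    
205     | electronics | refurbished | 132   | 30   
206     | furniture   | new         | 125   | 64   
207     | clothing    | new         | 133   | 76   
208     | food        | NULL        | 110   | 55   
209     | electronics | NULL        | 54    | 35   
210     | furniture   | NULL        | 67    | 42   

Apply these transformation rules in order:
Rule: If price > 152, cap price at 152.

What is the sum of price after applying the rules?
1010

Step 1: 1 records have price > 152
Step 2: These records originally summed to 200
Step 3: After capping: 1 × 152 = 152
Step 4: Unaffected records sum: 858
Step 5: Final sum = 152 + 858 = 1010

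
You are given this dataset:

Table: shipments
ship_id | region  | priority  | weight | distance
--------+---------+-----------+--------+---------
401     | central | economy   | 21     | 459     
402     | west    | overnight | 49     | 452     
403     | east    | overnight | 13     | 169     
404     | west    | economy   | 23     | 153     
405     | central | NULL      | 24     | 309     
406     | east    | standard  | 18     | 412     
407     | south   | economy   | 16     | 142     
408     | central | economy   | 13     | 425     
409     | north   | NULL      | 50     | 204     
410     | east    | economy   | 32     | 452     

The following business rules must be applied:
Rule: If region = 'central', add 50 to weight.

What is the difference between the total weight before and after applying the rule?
150

Step 1: Original sum of weight = 259
Step 2: 3 records have region = 'central'
Step 3: Each affected record changes by 50
Step 4: Total change = 3 × 50 = 150
Step 5: New sum = 259 + 150 = 409
Step 6: Difference = |409 - 259| = 150
        (Sum increased by 150)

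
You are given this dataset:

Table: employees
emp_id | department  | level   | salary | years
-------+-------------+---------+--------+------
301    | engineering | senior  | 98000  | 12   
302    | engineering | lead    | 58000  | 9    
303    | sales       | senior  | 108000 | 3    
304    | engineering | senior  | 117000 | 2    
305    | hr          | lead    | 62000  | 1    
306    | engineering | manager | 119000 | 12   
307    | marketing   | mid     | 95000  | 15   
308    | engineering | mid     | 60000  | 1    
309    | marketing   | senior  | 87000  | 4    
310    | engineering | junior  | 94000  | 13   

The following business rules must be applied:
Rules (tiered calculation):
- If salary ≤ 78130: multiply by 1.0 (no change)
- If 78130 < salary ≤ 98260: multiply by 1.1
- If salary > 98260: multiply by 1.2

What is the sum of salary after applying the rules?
1004200.0

Step 1: Tier 1 (salary ≤ 78130): 3 records, sum = 180000 × 1.0 = 180000.0
Step 2: Tier 2 (78130 < salary ≤ 98260): 4 records, sum = 374000 × 1.1 = 411400.0
Step 3: Tier 3 (salary > 98260): 3 records, sum = 344000 × 1.2 = 412800.0
Step 4: Final sum = 180000.0 + 411400.0 + 412800.0 = 1004200.0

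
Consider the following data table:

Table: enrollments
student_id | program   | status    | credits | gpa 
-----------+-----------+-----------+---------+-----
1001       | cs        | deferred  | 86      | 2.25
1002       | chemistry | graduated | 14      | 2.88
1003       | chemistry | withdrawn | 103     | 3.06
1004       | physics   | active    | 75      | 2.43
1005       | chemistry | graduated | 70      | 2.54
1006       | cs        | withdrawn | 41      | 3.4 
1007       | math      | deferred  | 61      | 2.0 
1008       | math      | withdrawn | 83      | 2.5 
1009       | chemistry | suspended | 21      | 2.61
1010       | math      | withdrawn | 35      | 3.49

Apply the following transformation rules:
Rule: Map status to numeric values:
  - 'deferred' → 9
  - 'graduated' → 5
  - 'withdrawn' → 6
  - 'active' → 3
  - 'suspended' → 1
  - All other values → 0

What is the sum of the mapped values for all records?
56

Step 1: Apply mapping to each record
Step 2: Count by status:
  'deferred': 2 records × 9 = 18
  'graduated': 2 records × 5 = 10
  'withdrawn': 4 records × 6 = 24
  'active': 1 records × 3 = 3
  'suspended': 1 records × 1 = 1
Step 3: Sum all mapped values = 56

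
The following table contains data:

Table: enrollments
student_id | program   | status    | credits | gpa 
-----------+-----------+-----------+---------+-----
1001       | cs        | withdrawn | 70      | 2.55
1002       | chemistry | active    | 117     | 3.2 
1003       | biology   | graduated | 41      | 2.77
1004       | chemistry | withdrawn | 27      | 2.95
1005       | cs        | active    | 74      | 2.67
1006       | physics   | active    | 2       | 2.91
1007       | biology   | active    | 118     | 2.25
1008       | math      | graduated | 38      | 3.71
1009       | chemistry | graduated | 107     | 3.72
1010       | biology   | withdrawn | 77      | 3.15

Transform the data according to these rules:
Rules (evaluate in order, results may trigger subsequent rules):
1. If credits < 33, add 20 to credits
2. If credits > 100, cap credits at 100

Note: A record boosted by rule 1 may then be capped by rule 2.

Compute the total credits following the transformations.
669

Step 1: Apply rule 1 to records with credits < 33
  - 2 records get bonus of 20
  - Of these, 0 records then exceed 100 and get capped
Step 2: Apply rule 2 to records with credits > 100
  - 3 records (original) are capped
Step 3: Calculate final sum = 669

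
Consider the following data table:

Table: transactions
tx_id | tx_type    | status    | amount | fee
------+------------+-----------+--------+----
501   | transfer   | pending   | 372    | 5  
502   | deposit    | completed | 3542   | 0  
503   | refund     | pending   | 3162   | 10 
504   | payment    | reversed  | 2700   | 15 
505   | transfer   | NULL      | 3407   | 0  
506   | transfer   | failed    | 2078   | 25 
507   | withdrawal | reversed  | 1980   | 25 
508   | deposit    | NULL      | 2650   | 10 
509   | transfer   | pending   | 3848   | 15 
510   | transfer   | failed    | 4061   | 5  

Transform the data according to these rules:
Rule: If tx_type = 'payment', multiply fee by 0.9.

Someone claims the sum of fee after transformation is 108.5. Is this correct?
Yes, the result is correct.

Step 1: Calculate the correct sum after transformation
Step 2: Apply multiplier 0.9 to records where tx_type = 'payment'
Step 3: Correct result = 108.5
Step 4: Claimed result = 108.5
Step 5: 108.5 = 108.5 ✓
Conclusion: The claimed result is correct.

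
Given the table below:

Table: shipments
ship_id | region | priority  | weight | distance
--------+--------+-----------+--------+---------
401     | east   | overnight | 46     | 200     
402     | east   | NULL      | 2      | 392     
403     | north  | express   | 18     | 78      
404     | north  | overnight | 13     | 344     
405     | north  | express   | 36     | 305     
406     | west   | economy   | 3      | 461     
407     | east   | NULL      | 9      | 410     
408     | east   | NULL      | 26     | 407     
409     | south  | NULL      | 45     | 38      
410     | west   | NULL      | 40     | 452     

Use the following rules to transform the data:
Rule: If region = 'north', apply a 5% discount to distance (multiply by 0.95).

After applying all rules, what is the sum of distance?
3050.65

Step 1: Records with region = 'north' have total distance = 727
Step 2: Apply multiplier: 727 × 0.95 = 690.65
Step 3: Other records total: 2360
Step 4: Final sum = 690.65 + 2360 = 3050.65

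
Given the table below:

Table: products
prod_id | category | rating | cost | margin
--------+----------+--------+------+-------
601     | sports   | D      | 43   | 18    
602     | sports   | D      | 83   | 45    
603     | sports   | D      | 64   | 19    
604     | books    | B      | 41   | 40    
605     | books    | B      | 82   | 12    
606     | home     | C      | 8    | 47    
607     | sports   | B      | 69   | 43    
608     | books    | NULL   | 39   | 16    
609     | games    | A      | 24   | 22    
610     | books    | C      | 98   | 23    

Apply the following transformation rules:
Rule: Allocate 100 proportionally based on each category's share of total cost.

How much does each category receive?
books: 47.19, games: 4.36, home: 1.45, sports: 47.01

Step 1: Calculate total cost = 551
Step 2: Calculate each category's proportion:
  books: 260/551 = 47.19% → 47.19
  games: 24/551 = 4.36% → 4.36
  home: 8/551 = 1.45% → 1.45
  sports: 259/551 = 47.01% → 47.01
Step 3: Verify: sum of allocations ≈ 100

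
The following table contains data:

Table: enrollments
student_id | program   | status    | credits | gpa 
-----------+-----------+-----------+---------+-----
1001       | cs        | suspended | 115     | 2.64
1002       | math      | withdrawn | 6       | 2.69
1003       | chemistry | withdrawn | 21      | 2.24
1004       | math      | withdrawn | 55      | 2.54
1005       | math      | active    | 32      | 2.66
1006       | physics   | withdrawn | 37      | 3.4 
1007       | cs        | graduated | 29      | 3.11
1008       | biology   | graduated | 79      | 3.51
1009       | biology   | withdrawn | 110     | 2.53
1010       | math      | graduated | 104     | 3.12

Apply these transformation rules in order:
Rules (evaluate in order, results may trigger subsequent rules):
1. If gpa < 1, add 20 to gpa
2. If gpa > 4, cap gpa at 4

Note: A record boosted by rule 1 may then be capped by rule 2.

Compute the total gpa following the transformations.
28.44

Step 1: Apply rule 1 to records with gpa < 1
  - 0 records get bonus of 20
  - Of these, 0 records then exceed 4 and get capped
Step 2: Apply rule 2 to records with gpa > 4
  - 0 records (original) are capped
Step 3: Calculate final sum = 28.44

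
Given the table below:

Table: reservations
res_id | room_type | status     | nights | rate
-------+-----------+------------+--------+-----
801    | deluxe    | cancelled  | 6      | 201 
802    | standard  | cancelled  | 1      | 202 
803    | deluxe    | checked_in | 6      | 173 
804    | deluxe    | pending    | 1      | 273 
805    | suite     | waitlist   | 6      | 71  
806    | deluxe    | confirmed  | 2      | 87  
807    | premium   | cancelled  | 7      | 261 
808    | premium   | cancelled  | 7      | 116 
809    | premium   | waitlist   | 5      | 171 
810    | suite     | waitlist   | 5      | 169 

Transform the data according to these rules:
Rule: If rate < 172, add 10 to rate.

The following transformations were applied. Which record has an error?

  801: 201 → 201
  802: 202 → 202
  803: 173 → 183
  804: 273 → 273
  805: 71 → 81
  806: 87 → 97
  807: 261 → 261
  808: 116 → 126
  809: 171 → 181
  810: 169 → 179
Record 803 has an error. The correct transformed value should be 173, not 183.

Step 1: Check each record against the rule
Step 2: Record 803 has rate = 173
Step 3: Since 173 >= 172, the bonus should not have been applied
Step 4: Correct value = 173, but claimed value = 183
Conclusion: Record 803 has the error.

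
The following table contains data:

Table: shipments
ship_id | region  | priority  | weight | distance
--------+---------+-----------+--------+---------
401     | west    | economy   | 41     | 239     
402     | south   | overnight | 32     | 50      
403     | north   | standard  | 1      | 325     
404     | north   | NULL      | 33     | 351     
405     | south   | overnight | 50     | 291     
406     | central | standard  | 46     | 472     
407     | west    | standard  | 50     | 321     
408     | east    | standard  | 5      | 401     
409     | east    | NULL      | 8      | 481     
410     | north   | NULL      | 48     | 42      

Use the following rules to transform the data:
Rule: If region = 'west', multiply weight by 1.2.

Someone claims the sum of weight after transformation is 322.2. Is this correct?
No, the correct result is 332.2.

Step 1: Calculate the correct sum after transformation
Step 2: Apply multiplier 1.2 to records where region = 'west'
Step 3: Correct result = 332.2
Step 4: Claimed result = 322.2
Step 5: 332.2 ≠ 322.2
Conclusion: The claimed result is incorrect. The correct answer is 332.2.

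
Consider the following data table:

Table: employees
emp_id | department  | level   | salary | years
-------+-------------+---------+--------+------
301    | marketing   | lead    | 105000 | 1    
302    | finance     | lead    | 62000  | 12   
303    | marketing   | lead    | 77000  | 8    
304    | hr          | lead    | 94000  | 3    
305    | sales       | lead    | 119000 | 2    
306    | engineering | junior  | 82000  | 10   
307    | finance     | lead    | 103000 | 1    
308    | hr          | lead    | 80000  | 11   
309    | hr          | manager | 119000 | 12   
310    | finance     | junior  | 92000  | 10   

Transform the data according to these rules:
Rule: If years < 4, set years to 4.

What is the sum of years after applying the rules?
79

Step 1: 4 records have years < 4
Step 2: These records originally summed to 7
Step 3: After setting to minimum: 4 × 4 = 16
Step 4: Unaffected records sum: 63
Step 5: Final sum = 16 + 63 = 79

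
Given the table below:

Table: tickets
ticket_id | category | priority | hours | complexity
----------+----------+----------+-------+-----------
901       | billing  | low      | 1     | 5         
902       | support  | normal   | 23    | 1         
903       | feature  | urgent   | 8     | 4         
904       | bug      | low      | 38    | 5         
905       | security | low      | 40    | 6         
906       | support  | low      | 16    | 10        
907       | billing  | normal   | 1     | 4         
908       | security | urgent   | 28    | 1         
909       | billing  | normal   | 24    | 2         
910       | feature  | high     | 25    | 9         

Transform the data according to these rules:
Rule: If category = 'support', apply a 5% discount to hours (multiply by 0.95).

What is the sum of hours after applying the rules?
202.05

Step 1: Records with category = 'support' have total hours = 39
Step 2: Apply multiplier: 39 × 0.95 = 37.05
Step 3: Other records total: 165
Step 4: Final sum = 37.05 + 165 = 202.05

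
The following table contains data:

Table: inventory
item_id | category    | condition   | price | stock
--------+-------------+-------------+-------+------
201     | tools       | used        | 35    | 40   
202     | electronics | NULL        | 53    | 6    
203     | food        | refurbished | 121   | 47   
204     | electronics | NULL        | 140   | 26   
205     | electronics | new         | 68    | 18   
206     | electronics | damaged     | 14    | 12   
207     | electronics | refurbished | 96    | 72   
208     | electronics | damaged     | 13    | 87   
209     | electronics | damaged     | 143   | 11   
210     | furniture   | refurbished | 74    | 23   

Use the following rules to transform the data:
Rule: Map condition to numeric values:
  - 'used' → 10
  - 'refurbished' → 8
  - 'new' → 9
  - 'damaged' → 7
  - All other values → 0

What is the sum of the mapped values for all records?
64

Step 1: Apply mapping to each record
Step 2: Count by status:
  'used': 1 records × 10 = 10
  'refurbished': 3 records × 8 = 24
  'new': 1 records × 9 = 9
  'damaged': 3 records × 7 = 21
Step 3: Sum all mapped values = 64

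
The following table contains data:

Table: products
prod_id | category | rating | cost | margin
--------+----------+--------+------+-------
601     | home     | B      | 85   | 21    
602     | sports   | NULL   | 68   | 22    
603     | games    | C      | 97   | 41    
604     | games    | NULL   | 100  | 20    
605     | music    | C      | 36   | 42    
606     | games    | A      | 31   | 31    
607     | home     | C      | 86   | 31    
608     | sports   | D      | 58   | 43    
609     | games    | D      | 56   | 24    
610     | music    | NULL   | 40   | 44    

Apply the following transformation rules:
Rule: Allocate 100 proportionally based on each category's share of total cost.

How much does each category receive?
games: 43.23, home: 26.03, music: 11.57, sports: 19.18

Step 1: Calculate total cost = 657
Step 2: Calculate each category's proportion:
  games: 284/657 = 43.23% → 43.23
  home: 171/657 = 26.03% → 26.03
  music: 76/657 = 11.57% → 11.57
  sports: 126/657 = 19.18% → 19.18
Step 3: Verify: sum of allocations ≈ 100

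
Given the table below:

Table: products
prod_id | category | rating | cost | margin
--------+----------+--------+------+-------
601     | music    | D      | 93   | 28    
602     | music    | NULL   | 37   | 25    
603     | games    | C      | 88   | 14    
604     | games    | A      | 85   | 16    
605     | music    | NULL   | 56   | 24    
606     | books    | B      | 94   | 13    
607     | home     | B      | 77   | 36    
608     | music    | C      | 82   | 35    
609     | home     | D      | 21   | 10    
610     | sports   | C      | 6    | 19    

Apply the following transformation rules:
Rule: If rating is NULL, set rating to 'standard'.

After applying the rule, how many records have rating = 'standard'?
2

Step 1: Count records where rating IS NULL
Step 2: Found 2 records with NULL rating
Step 3: These records will have rating set to 'standard'
Step 4: Records already having rating = 'standard': 0
Step 5: Answer: 2 + 0 = 2 records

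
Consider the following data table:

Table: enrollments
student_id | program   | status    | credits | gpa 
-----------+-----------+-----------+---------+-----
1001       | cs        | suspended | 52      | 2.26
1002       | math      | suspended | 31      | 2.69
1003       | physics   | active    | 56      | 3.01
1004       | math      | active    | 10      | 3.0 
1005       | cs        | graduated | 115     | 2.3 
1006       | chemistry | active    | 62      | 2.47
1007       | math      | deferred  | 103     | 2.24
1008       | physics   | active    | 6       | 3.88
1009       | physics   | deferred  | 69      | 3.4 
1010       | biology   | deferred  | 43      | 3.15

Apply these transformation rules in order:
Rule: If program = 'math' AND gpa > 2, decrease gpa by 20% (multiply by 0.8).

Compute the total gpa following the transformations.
26.81

Step 1: Find records where program = 'math' AND gpa > 2
Step 2: 3 records match, summing to 7.93
Step 3: After multiplier: 7.93 × 0.8 = 6.34
Step 4: Unaffected records sum: 20.47
Step 5: Final sum = 6.34 + 20.47 = 26.81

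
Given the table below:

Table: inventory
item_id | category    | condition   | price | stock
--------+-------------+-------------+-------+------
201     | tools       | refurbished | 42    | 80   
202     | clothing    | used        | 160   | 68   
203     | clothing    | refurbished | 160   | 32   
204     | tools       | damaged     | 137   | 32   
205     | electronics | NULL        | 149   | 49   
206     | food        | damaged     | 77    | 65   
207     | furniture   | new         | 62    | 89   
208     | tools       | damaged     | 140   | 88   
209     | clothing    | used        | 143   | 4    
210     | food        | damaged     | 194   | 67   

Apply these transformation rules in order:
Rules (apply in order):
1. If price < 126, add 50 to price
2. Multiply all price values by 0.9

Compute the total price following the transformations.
1272.6

Step 1: Apply Rule 1 - Add 50 to records with price < 126
  - 3 records affected: 181 + (3 × 50) = 331
  - Unaffected records: 1083
  - Sum after Rule 1: 1414
Step 2: Apply Rule 2 - Multiply all by 0.9
  - 1414 × 0.9 = 1272.6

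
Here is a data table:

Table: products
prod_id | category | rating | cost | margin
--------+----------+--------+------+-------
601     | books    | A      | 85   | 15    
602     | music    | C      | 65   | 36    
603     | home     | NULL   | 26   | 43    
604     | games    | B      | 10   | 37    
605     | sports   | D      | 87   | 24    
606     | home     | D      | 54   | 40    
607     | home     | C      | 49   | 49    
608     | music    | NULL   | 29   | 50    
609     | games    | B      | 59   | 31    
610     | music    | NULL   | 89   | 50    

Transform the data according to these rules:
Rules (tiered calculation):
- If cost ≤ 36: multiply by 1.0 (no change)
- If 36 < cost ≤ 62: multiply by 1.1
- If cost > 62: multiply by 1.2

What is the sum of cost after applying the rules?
634.4

Step 1: Tier 1 (cost ≤ 36): 3 records, sum = 65 × 1.0 = 65.0
Step 2: Tier 2 (36 < cost ≤ 62): 3 records, sum = 162 × 1.1 = 178.2
Step 3: Tier 3 (cost > 62): 4 records, sum = 326 × 1.2 = 391.2
Step 4: Final sum = 65.0 + 178.2 + 391.2 = 634.4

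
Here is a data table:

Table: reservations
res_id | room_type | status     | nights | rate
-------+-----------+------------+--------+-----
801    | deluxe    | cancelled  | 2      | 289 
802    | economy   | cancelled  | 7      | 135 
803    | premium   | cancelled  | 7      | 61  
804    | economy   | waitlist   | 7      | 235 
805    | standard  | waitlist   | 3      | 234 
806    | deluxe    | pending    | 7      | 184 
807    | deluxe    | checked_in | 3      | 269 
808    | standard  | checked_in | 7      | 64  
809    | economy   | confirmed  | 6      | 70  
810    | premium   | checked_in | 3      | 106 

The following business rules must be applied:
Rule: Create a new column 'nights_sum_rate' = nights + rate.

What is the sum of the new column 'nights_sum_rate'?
1699

Step 1: For each record, compute nights + rate
Example calculations:
  2 + 289 = 291
  7 + 135 = 142
  7 + 61 = 68
  ...
Step 2: Sum all derived values
Step 3: Total = 1699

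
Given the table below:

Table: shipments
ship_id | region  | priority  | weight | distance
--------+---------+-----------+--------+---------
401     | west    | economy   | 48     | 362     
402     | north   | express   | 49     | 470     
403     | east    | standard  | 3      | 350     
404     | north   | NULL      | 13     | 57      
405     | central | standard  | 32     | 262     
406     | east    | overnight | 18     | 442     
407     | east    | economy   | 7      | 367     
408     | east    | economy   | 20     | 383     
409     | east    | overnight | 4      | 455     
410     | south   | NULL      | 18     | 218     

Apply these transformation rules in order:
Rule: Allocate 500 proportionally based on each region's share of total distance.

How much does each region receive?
central: 38.92, east: 296.64, north: 78.28, south: 32.38, west: 53.77

Step 1: Calculate total distance = 3366
Step 2: Calculate each region's proportion:
  central: 262/3366 = 7.78% → 38.92
  east: 1997/3366 = 59.33% → 296.64
  north: 527/3366 = 15.66% → 78.28
  south: 218/3366 = 6.48% → 32.38
  west: 362/3366 = 10.75% → 53.77
Step 3: Verify: sum of allocations ≈ 500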